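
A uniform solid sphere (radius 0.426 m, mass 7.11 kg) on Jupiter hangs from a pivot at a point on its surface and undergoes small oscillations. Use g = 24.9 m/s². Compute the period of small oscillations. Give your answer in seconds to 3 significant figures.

I_cm = (2/5)mr² = 0.5161 kg·m². The pivot is at distance d = 0.426 m from the centre of mass.
By the parallel-axis theorem, I = I_cm + md² = 0.5161 + 1.290 = 1.806 kg·m².
T = 2π√(I/(mgd)) = 2π√(1.806/(7.11 × 24.9 × 0.426)) = 0.972 s.

0.972 s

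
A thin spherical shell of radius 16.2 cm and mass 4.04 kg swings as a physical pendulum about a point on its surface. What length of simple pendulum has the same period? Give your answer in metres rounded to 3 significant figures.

The equivalent simple-pendulum length is L_eq = I/(md), where I is about the pivot and d = 0.1620 m.
I_cm = (2/3)mR² = 0.07068 kg·m², so I = I_cm + md² = 0.07068 + 0.1060 = 0.1767 kg·m².
L_eq = 0.1767/(4.04 × 0.1620) = 0.270 m.

0.270 m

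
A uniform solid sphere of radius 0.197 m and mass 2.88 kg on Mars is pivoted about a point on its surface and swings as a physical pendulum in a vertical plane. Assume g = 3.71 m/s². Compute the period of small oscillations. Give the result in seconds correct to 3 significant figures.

I_cm = (2/5)mr² = 0.04471 kg·m². The pivot is at distance d = 0.197 m from the centre of mass.
By the parallel-axis theorem, I = I_cm + md² = 0.04471 + 0.1118 = 0.1565 kg·m².
T = 2π√(I/(mgd)) = 2π√(0.1565/(2.88 × 3.71 × 0.197)) = 1.71 s.

1.71 s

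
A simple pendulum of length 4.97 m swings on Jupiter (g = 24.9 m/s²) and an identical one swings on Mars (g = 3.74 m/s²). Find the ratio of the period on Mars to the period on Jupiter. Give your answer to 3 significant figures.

T ∝ 1/√g, so T₂/T₁ = √(g₁/g₂) = √(24.9/3.74) = 2.58.

2.58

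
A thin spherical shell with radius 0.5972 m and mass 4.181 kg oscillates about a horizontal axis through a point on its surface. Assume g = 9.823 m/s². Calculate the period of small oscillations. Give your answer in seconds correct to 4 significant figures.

I_cm = (2/3)mr² = 0.99410 kg·m². The pivot is at distance d = 0.5972 m from the centre of mass.
By the parallel-axis theorem, I = I_cm + md² = 0.99410 + 1.4911 = 2.4852 kg·m².
T = 2π√(I/(mgd)) = 2π√(2.4852/(4.181 × 9.823 × 0.5972)) = 2.000 s.

2.000 s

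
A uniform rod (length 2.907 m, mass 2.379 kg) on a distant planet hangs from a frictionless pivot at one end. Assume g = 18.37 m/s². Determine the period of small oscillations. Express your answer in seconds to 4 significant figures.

For a physical pendulum T = 2π√(I/(mgd)), with d = 1.4535 m from pivot to centre of mass.
I_cm = mL²/12 = 2.379 × 2.907²/12 = 1.6753 kg·m²; I = I_cm + md² = 1.6753 + 2.379 × 1.4535² = 6.7014 kg·m².
T = 2π√(6.7014/(2.379 × 18.37 × 1.4535)) = 2.041 s.

2.041 s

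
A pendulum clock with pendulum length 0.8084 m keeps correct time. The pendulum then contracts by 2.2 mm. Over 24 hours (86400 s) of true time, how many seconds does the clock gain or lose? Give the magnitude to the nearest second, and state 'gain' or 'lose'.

gain 118 s

T ∝ √L, so T'/T = √(0.80620/0.8084) = 0.998638.
In 86400 s of true time the clock registers 86400/0.998638 = 86517.8 s, so it gains 118 s.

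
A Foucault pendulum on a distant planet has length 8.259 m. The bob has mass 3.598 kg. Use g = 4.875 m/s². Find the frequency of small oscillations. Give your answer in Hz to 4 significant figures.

0.1223 Hz

T = 2π√(L/g) = 2π√(8.259/4.875) = 8.1782 s, so f = 1/T = 0.1223 Hz.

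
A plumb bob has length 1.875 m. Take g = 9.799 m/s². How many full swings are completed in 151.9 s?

55

T = 2π√(L/g) = 2π√(1.875/9.799) = 2.7485 s.
Number of complete oscillations = ⌊151.9/2.7485⌋ = ⌊55.267⌋ = 55.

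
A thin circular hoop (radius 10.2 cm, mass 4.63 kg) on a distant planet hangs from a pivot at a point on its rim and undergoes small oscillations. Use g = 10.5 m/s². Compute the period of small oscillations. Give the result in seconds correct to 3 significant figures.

I_cm = mr² = 0.04817 kg·m². The pivot is at distance d = 0.102 m from the centre of mass.
By the parallel-axis theorem, I = I_cm + md² = 0.04817 + 0.04817 = 0.09634 kg·m².
T = 2π√(I/(mgd)) = 2π√(0.09634/(4.63 × 10.5 × 0.102)) = 0.876 s.

0.876 s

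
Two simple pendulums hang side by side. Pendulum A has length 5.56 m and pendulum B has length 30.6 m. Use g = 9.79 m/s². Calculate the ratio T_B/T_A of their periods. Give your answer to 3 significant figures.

T ∝ √L, so T_B/T_A = √(L_B/L_A) = √(30.6/5.56) = 2.35.

2.35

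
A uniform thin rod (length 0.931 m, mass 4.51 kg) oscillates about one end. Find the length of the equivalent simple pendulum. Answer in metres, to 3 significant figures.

The equivalent simple-pendulum length is L_eq = I/(md), where I is about the pivot and d = 0.4655 m.
I_cm = (1/12)mL² = 0.3258 kg·m², so I = I_cm + md² = 0.3258 + 0.9773 = 1.303 kg·m².
L_eq = 1.303/(4.51 × 0.4655) = 0.621 m.

0.621 m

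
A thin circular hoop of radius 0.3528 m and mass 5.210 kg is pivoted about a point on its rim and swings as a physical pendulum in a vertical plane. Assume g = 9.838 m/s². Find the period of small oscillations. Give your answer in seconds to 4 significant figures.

1.683 s

I_cm = mr² = 0.64848 kg·m². The pivot is at distance d = 0.3528 m from the centre of mass.
By the parallel-axis theorem, I = I_cm + md² = 0.64848 + 0.64848 = 1.2970 kg·m².
T = 2π√(I/(mgd)) = 2π√(1.2970/(5.210 × 9.838 × 0.3528)) = 1.683 s.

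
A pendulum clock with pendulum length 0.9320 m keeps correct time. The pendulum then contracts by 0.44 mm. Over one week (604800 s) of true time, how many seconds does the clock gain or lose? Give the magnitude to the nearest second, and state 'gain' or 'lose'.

gain 143 s

T ∝ √L, so T'/T = √(0.93156/0.9320) = 0.999764.
In 604800 s of true time the clock registers 604800/0.999764 = 604942.8 s, so it gains 143 s.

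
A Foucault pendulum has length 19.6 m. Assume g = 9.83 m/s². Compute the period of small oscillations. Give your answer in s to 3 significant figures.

8.87 s

T = 2π√(L/g) = 2π√(19.6/9.83) = 2π × 1.412 = 8.87 s.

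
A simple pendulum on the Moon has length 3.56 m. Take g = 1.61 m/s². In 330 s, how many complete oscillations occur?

35

T = 2π√(L/g) = 2π√(3.56/1.61) = 9.343 s.
Number of complete oscillations = ⌊330/9.343⌋ = ⌊35.32⌋ = 35.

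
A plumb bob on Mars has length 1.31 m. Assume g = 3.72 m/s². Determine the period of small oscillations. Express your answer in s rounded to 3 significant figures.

3.73 s

T = 2π√(L/g) = 2π√(1.31/3.72) = 2π × 0.5934 = 3.73 s.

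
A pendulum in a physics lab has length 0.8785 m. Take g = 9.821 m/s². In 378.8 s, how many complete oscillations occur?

T = 2π√(L/g) = 2π√(0.8785/9.821) = 1.8792 s.
Number of complete oscillations = ⌊378.8/1.8792⌋ = ⌊201.58⌋ = 201.

201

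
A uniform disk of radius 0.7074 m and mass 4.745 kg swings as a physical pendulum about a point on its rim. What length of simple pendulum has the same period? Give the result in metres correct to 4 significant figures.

1.061 m

The equivalent simple-pendulum length is L_eq = I/(md), where I is about the pivot and d = 0.70740 m.
I_cm = ½mR² = 1.1872 kg·m², so I = I_cm + md² = 1.1872 + 2.3745 = 3.5617 kg·m².
L_eq = 3.5617/(4.745 × 0.70740) = 1.061 m.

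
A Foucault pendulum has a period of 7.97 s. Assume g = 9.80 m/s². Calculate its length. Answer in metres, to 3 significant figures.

15.8 m

From T = 2π√(L/g), L = gT²/(4π²) = 9.80 × 7.970²/(4π²) = 15.8 m.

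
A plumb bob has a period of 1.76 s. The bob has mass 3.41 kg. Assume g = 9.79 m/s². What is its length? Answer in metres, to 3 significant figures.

0.768 m

From T = 2π√(L/g), L = gT²/(4π²) = 9.79 × 1.760²/(4π²) = 0.768 m.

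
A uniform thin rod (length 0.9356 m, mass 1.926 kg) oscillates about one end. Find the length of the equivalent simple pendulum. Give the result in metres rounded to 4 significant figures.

0.6237 m

The equivalent simple-pendulum length is L_eq = I/(md), where I is about the pivot and d = 0.46780 m.
I_cm = (1/12)mL² = 0.14049 kg·m², so I = I_cm + md² = 0.14049 + 0.42148 = 0.56197 kg·m².
L_eq = 0.56197/(1.926 × 0.46780) = 0.6237 m.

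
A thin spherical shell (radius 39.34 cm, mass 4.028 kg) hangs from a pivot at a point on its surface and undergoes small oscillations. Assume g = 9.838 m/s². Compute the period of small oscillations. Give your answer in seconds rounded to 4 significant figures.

1.622 s

I_cm = (2/3)mr² = 0.41559 kg·m². The pivot is at distance d = 0.3934 m from the centre of mass.
By the parallel-axis theorem, I = I_cm + md² = 0.41559 + 0.62339 = 1.0390 kg·m².
T = 2π√(I/(mgd)) = 2π√(1.0390/(4.028 × 9.838 × 0.3934)) = 1.622 s.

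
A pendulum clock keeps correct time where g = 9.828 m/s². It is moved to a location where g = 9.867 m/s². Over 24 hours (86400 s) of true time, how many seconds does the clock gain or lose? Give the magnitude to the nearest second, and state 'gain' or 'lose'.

The clock's period scales as T ∝ 1/√g, so T'/T = √(9.828/9.867) = 0.998022.
In 86400 s of true time the clock registers 86400/0.998022 = 86571.3 s, so it gains 171 s.

gain 171 s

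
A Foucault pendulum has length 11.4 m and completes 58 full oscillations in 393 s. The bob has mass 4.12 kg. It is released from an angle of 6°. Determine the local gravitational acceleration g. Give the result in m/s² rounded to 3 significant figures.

9.80 m/s²

T = 393/58 = 6.776 s.
From T = 2π√(L/g), g = 4π²L/T² = 4π² × 11.4/6.776² = 9.80 m/s².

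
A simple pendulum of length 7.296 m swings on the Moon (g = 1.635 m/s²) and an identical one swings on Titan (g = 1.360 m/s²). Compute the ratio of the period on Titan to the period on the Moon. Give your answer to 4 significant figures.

1.096

T ∝ 1/√g, so T₂/T₁ = √(g₁/g₂) = √(1.635/1.360) = 1.096.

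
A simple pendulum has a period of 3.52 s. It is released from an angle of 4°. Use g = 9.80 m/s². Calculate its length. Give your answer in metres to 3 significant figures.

3.08 m

From T = 2π√(L/g), L = gT²/(4π²) = 9.80 × 3.520²/(4π²) = 3.08 m.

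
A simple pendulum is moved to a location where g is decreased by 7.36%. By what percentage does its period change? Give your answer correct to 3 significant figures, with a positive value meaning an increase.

T ∝ 1/√g, so T'/T = 1/√(0.9264) = 1.039.
Percentage change in T = (1.039 − 1) × 100% = 3.90%.

3.90%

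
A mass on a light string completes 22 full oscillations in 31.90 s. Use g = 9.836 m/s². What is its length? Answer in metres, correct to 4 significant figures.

0.5238 m

T = 31.90/22 = 1.4500 s.
From T = 2π√(L/g), L = gT²/(4π²) = 9.836 × 1.4500²/(4π²) = 0.5238 m.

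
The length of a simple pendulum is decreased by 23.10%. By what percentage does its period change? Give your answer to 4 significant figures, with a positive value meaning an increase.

T ∝ √L, so T'/T = √(0.76900) = 0.87693.
Percentage change in T = (0.87693 − 1) × 100% = -12.31%.

-12.31%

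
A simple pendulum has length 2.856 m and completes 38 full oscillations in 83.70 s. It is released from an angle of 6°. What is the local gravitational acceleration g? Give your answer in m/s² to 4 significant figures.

23.24 m/s²

T = 83.70/38 = 2.2026 s.
From T = 2π√(L/g), g = 4π²L/T² = 4π² × 2.856/2.2026² = 23.24 m/s².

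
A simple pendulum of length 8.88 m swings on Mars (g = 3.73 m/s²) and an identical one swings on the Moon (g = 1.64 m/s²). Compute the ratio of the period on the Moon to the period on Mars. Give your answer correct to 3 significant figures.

T ∝ 1/√g, so T₂/T₁ = √(g₁/g₂) = √(3.73/1.64) = 1.51.

1.51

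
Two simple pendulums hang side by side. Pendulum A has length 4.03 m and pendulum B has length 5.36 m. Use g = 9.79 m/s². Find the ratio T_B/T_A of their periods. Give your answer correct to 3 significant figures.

T ∝ √L, so T_B/T_A = √(L_B/L_A) = √(5.36/4.03) = 1.15.

1.15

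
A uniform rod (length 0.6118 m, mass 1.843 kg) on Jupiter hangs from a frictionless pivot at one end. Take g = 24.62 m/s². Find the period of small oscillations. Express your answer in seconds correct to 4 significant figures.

For a physical pendulum T = 2π√(I/(mgd)), with d = 0.30590 m from pivot to centre of mass.
I_cm = mL²/12 = 1.843 × 0.6118²/12 = 0.057486 kg·m²; I = I_cm + md² = 0.057486 + 1.843 × 0.30590² = 0.22994 kg·m².
T = 2π√(0.22994/(1.843 × 24.62 × 0.30590)) = 0.8087 s.

0.8087 s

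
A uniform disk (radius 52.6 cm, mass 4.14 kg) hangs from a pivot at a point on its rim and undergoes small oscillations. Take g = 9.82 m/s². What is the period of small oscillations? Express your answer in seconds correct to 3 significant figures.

1.78 s

I_cm = ½mr² = 0.5727 kg·m². The pivot is at distance d = 0.526 m from the centre of mass.
By the parallel-axis theorem, I = I_cm + md² = 0.5727 + 1.145 = 1.718 kg·m².
T = 2π√(I/(mgd)) = 2π√(1.718/(4.14 × 9.82 × 0.526)) = 1.78 s.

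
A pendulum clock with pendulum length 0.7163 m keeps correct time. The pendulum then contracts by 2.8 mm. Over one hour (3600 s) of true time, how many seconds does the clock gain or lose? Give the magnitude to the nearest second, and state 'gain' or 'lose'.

gain 7 s

T ∝ √L, so T'/T = √(0.71350/0.7163) = 0.998044.
In 3600 s of true time the clock registers 3600/0.998044 = 3607.1 s, so it gains 7 s.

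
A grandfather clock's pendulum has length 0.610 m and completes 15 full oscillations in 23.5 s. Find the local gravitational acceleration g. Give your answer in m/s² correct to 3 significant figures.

9.81 m/s²

T = 23.5/15 = 1.567 s.
From T = 2π√(L/g), g = 4π²L/T² = 4π² × 0.610/1.567² = 9.81 m/s².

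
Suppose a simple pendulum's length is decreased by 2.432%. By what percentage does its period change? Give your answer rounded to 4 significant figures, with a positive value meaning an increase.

-1.223%

T ∝ √L, so T'/T = √(0.97568) = 0.98777.
Percentage change in T = (0.98777 − 1) × 100% = -1.223%.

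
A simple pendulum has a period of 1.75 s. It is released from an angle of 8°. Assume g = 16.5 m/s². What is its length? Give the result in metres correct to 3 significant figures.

1.28 m

From T = 2π√(L/g), L = gT²/(4π²) = 16.5 × 1.750²/(4π²) = 1.28 m.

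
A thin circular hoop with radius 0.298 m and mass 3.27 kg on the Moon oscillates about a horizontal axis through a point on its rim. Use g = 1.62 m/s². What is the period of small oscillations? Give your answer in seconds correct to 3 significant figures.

3.81 s

I_cm = mr² = 0.2904 kg·m². The pivot is at distance d = 0.298 m from the centre of mass.
By the parallel-axis theorem, I = I_cm + md² = 0.2904 + 0.2904 = 0.5808 kg·m².
T = 2π√(I/(mgd)) = 2π√(0.5808/(3.27 × 1.62 × 0.298)) = 3.81 s.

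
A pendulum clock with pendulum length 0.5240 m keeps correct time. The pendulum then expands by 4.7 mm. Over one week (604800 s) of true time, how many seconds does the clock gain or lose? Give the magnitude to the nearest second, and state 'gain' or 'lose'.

T ∝ √L, so T'/T = √(0.52870/0.5240) = 1.00447.
In 604800 s of true time the clock registers 604800/1.00447 = 602105.7 s, so it loses 2694 s.

lose 2694 s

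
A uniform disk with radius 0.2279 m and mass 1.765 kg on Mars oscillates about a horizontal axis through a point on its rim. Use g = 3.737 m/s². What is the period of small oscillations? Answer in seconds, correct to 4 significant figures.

I_cm = ½mr² = 0.045836 kg·m². The pivot is at distance d = 0.2279 m from the centre of mass.
By the parallel-axis theorem, I = I_cm + md² = 0.045836 + 0.091671 = 0.13751 kg·m².
T = 2π√(I/(mgd)) = 2π√(0.13751/(1.765 × 3.737 × 0.2279)) = 1.900 s.

1.900 s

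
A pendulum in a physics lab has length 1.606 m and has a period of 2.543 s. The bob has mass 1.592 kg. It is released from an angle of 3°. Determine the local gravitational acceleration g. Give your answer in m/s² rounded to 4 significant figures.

From T = 2π√(L/g), g = 4π²L/T² = 4π² × 1.606/2.5430² = 9.804 m/s².

9.804 m/s²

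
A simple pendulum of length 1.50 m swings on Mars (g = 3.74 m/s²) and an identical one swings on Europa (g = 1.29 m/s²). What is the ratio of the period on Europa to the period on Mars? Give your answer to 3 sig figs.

1.70

T ∝ 1/√g, so T₂/T₁ = √(g₁/g₂) = √(3.74/1.29) = 1.70.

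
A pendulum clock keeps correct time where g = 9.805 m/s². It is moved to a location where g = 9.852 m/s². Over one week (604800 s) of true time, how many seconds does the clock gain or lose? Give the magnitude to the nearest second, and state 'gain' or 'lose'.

gain 1448 s

The clock's period scales as T ∝ 1/√g, so T'/T = √(9.805/9.852) = 0.997612.
In 604800 s of true time the clock registers 604800/0.997612 = 606247.8 s, so it gains 1448 s.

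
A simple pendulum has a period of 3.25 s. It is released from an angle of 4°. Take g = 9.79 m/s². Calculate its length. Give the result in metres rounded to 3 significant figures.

2.62 m

From T = 2π√(L/g), L = gT²/(4π²) = 9.79 × 3.250²/(4π²) = 2.62 m.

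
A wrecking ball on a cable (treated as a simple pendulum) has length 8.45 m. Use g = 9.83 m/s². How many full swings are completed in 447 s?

76

T = 2π√(L/g) = 2π√(8.45/9.83) = 5.825 s.
Number of complete oscillations = ⌊447/5.825⌋ = ⌊76.73⌋ = 76.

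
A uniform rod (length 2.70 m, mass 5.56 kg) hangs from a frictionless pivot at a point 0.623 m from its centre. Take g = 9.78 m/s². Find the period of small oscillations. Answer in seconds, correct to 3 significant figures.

2.54 s

For a physical pendulum T = 2π√(I/(mgd)), with d = 0.6230 m from pivot to centre of mass.
I_cm = mL²/12 = 5.56 × 2.70²/12 = 3.378 kg·m²; I = I_cm + md² = 3.378 + 5.56 × 0.6230² = 5.536 kg·m².
T = 2π√(5.536/(5.56 × 9.78 × 0.6230)) = 2.54 s.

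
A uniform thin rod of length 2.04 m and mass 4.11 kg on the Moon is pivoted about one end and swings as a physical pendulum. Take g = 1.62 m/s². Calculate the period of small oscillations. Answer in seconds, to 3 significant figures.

5.76 s

For a physical pendulum T = 2π√(I/(mgd)), with d = 1.020 m from pivot to centre of mass.
I_cm = mL²/12 = 4.11 × 2.04²/12 = 1.425 kg·m²; I = I_cm + md² = 1.425 + 4.11 × 1.020² = 5.701 kg·m².
T = 2π√(5.701/(4.11 × 1.62 × 1.020)) = 5.76 s.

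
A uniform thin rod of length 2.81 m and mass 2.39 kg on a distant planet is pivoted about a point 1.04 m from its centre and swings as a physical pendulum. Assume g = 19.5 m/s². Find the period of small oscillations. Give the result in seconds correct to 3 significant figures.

For a physical pendulum T = 2π√(I/(mgd)), with d = 1.040 m from pivot to centre of mass.
I_cm = mL²/12 = 2.39 × 2.81²/12 = 1.573 kg·m²; I = I_cm + md² = 1.573 + 2.39 × 1.040² = 4.158 kg·m².
T = 2π√(4.158/(2.39 × 19.5 × 1.040)) = 1.84 s.

1.84 s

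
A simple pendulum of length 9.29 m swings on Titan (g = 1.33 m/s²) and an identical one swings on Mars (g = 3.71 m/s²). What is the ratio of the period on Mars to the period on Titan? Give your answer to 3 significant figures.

0.599

T ∝ 1/√g, so T₂/T₁ = √(g₁/g₂) = √(1.33/3.71) = 0.599.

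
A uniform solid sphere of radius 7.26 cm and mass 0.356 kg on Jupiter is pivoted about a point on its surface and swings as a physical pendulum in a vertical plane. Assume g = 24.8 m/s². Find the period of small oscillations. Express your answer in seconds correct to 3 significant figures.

I_cm = (2/5)mr² = 0.0007506 kg·m². The pivot is at distance d = 0.0726 m from the centre of mass.
By the parallel-axis theorem, I = I_cm + md² = 0.0007506 + 0.001876 = 0.002627 kg·m².
T = 2π√(I/(mgd)) = 2π√(0.002627/(0.356 × 24.8 × 0.0726)) = 0.402 s.

0.402 s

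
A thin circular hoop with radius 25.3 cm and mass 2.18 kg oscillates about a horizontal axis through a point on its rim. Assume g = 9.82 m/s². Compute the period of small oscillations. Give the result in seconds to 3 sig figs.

I_cm = mr² = 0.1395 kg·m². The pivot is at distance d = 0.253 m from the centre of mass.
By the parallel-axis theorem, I = I_cm + md² = 0.1395 + 0.1395 = 0.2791 kg·m².
T = 2π√(I/(mgd)) = 2π√(0.2791/(2.18 × 9.82 × 0.253)) = 1.43 s.

1.43 s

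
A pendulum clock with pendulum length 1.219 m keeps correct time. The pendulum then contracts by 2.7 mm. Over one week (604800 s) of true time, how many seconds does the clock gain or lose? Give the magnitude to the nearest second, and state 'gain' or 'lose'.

T ∝ √L, so T'/T = √(1.21630/1.219) = 0.998892.
In 604800 s of true time the clock registers 604800/0.998892 = 605470.9 s, so it gains 671 s.

gain 671 s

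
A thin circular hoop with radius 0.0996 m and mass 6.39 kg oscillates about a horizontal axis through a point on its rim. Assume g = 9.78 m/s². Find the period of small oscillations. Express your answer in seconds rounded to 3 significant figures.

I_cm = mr² = 0.06339 kg·m². The pivot is at distance d = 0.0996 m from the centre of mass.
By the parallel-axis theorem, I = I_cm + md² = 0.06339 + 0.06339 = 0.1268 kg·m².
T = 2π√(I/(mgd)) = 2π√(0.1268/(6.39 × 9.78 × 0.0996)) = 0.897 s.

0.897 s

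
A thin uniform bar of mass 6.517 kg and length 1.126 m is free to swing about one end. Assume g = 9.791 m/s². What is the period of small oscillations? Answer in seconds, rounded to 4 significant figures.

1.740 s

For a physical pendulum T = 2π√(I/(mgd)), with d = 0.56300 m from pivot to centre of mass.
I_cm = mL²/12 = 6.517 × 1.126²/12 = 0.68856 kg·m²; I = I_cm + md² = 0.68856 + 6.517 × 0.56300² = 2.7542 kg·m².
T = 2π√(2.7542/(6.517 × 9.791 × 0.56300)) = 1.740 s.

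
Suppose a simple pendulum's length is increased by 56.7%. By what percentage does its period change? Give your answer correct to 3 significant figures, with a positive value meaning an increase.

25.2%

T ∝ √L, so T'/T = √(1.567) = 1.252.
Percentage change in T = (1.252 − 1) × 100% = 25.2%.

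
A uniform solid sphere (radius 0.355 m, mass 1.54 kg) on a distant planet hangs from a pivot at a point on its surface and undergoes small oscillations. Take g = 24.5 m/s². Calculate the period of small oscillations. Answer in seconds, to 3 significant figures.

I_cm = (2/5)mr² = 0.07763 kg·m². The pivot is at distance d = 0.355 m from the centre of mass.
By the parallel-axis theorem, I = I_cm + md² = 0.07763 + 0.1941 = 0.2717 kg·m².
T = 2π√(I/(mgd)) = 2π√(0.2717/(1.54 × 24.5 × 0.355)) = 0.895 s.

0.895 s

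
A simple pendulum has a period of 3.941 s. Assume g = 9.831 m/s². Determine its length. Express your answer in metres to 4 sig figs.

From T = 2π√(L/g), L = gT²/(4π²) = 9.831 × 3.9410²/(4π²) = 3.868 m.

3.868 m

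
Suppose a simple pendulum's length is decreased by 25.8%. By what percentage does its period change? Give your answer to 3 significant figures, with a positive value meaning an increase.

-13.9%

T ∝ √L, so T'/T = √(0.7420) = 0.8614.
Percentage change in T = (0.8614 − 1) × 100% = -13.9%.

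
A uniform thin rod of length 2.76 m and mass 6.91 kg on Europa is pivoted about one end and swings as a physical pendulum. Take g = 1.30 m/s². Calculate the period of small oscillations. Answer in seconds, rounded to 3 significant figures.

7.48 s

For a physical pendulum T = 2π√(I/(mgd)), with d = 1.380 m from pivot to centre of mass.
I_cm = mL²/12 = 6.91 × 2.76²/12 = 4.386 kg·m²; I = I_cm + md² = 4.386 + 6.91 × 1.380² = 17.55 kg·m².
T = 2π√(17.55/(6.91 × 1.30 × 1.380)) = 7.48 s.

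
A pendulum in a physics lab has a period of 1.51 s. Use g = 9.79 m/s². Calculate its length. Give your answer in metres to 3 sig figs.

From T = 2π√(L/g), L = gT²/(4π²) = 9.79 × 1.510²/(4π²) = 0.565 m.

0.565 m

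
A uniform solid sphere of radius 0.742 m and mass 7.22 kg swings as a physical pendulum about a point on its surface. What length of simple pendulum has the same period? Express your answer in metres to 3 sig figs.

1.04 m

The equivalent simple-pendulum length is L_eq = I/(md), where I is about the pivot and d = 0.7420 m.
I_cm = (2/5)mR² = 1.590 kg·m², so I = I_cm + md² = 1.590 + 3.975 = 5.565 kg·m².
L_eq = 5.565/(7.22 × 0.7420) = 1.04 m.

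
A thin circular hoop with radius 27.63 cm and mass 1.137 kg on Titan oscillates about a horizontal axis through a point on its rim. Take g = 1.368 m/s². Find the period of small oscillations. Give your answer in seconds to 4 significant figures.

I_cm = mr² = 0.086801 kg·m². The pivot is at distance d = 0.2763 m from the centre of mass.
By the parallel-axis theorem, I = I_cm + md² = 0.086801 + 0.086801 = 0.17360 kg·m².
T = 2π√(I/(mgd)) = 2π√(0.17360/(1.137 × 1.368 × 0.2763)) = 3.993 s.

3.993 s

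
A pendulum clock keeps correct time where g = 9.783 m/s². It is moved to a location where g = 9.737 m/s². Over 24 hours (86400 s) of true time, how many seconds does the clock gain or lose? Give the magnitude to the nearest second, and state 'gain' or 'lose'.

lose 203 s

The clock's period scales as T ∝ 1/√g, so T'/T = √(9.783/9.737) = 1.00236.
In 86400 s of true time the clock registers 86400/1.00236 = 86196.6 s, so it loses 203 s.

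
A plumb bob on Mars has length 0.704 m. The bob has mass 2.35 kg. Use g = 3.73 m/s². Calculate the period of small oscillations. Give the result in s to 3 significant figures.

2.73 s

T = 2π√(L/g) = 2π√(0.704/3.73) = 2π × 0.4344 = 2.73 s.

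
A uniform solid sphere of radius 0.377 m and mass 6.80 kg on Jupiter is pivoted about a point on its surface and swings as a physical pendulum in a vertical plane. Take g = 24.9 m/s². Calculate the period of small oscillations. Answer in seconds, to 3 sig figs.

0.915 s

I_cm = (2/5)mr² = 0.3866 kg·m². The pivot is at distance d = 0.377 m from the centre of mass.
By the parallel-axis theorem, I = I_cm + md² = 0.3866 + 0.9665 = 1.353 kg·m².
T = 2π√(I/(mgd)) = 2π√(1.353/(6.80 × 24.9 × 0.377)) = 0.915 s.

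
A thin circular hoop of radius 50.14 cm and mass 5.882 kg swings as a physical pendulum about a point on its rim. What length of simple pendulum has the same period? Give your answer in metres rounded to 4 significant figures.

1.003 m

The equivalent simple-pendulum length is L_eq = I/(md), where I is about the pivot and d = 0.50140 m.
I_cm = mR² = 1.4787 kg·m², so I = I_cm + md² = 1.4787 + 1.4787 = 2.9575 kg·m².
L_eq = 2.9575/(5.882 × 0.50140) = 1.003 m.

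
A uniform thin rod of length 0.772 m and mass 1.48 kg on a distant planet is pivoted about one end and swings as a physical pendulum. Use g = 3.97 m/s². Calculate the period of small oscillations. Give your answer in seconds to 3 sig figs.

For a physical pendulum T = 2π√(I/(mgd)), with d = 0.3860 m from pivot to centre of mass.
I_cm = mL²/12 = 1.48 × 0.772²/12 = 0.07350 kg·m²; I = I_cm + md² = 0.07350 + 1.48 × 0.3860² = 0.2940 kg·m².
T = 2π√(0.2940/(1.48 × 3.97 × 0.3860)) = 2.26 s.

2.26 s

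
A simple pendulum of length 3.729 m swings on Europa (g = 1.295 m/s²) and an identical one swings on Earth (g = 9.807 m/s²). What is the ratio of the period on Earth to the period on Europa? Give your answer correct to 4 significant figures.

T ∝ 1/√g, so T₂/T₁ = √(g₁/g₂) = √(1.295/9.807) = 0.3634.

0.3634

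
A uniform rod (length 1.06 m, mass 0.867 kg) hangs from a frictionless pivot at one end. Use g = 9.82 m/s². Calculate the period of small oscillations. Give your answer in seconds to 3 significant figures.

For a physical pendulum T = 2π√(I/(mgd)), with d = 0.5300 m from pivot to centre of mass.
I_cm = mL²/12 = 0.867 × 1.06²/12 = 0.08118 kg·m²; I = I_cm + md² = 0.08118 + 0.867 × 0.5300² = 0.3247 kg·m².
T = 2π√(0.3247/(0.867 × 9.82 × 0.5300)) = 1.69 s.

1.69 s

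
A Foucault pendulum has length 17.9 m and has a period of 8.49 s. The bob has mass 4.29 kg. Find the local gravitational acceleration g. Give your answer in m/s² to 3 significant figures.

9.80 m/s²

From T = 2π√(L/g), g = 4π²L/T² = 4π² × 17.9/8.490² = 9.80 m/s².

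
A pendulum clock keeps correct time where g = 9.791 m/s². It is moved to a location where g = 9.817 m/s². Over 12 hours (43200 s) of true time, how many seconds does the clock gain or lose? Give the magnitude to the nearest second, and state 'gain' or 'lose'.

The clock's period scales as T ∝ 1/√g, so T'/T = √(9.791/9.817) = 0.998675.
In 43200 s of true time the clock registers 43200/0.998675 = 43257.3 s, so it gains 57 s.

gain 57 s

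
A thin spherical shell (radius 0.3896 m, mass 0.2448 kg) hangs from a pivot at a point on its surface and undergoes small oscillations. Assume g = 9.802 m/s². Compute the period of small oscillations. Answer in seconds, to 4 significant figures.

1.617 s

I_cm = (2/3)mr² = 0.024772 kg·m². The pivot is at distance d = 0.3896 m from the centre of mass.
By the parallel-axis theorem, I = I_cm + md² = 0.024772 + 0.037158 = 0.061930 kg·m².
T = 2π√(I/(mgd)) = 2π√(0.061930/(0.2448 × 9.802 × 0.3896)) = 1.617 s.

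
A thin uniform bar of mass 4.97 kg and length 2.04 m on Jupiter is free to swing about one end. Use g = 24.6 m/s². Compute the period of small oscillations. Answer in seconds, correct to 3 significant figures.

For a physical pendulum T = 2π√(I/(mgd)), with d = 1.020 m from pivot to centre of mass.
I_cm = mL²/12 = 4.97 × 2.04²/12 = 1.724 kg·m²; I = I_cm + md² = 1.724 + 4.97 × 1.020² = 6.894 kg·m².
T = 2π√(6.894/(4.97 × 24.6 × 1.020)) = 1.48 s.

1.48 s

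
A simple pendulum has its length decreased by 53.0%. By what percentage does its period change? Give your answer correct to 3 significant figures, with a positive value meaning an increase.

-31.4%

T ∝ √L, so T'/T = √(0.4700) = 0.6856.
Percentage change in T = (0.6856 − 1) × 100% = -31.4%.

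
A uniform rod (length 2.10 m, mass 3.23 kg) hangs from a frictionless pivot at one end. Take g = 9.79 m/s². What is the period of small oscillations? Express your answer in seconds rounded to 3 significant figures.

For a physical pendulum T = 2π√(I/(mgd)), with d = 1.050 m from pivot to centre of mass.
I_cm = mL²/12 = 3.23 × 2.10²/12 = 1.187 kg·m²; I = I_cm + md² = 1.187 + 3.23 × 1.050² = 4.748 kg·m².
T = 2π√(4.748/(3.23 × 9.79 × 1.050)) = 2.38 s.

2.38 s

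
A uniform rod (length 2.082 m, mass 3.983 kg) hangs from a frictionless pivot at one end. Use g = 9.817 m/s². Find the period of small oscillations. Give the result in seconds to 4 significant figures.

2.363 s

For a physical pendulum T = 2π√(I/(mgd)), with d = 1.0410 m from pivot to centre of mass.
I_cm = mL²/12 = 3.983 × 2.082²/12 = 1.4388 kg·m²; I = I_cm + md² = 1.4388 + 3.983 × 1.0410² = 5.7551 kg·m².
T = 2π√(5.7551/(3.983 × 9.817 × 1.0410)) = 2.363 s.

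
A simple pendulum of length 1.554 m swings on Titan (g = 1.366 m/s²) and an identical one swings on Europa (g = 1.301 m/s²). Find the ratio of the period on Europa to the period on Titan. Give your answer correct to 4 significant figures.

1.025

T ∝ 1/√g, so T₂/T₁ = √(g₁/g₂) = √(1.366/1.301) = 1.025.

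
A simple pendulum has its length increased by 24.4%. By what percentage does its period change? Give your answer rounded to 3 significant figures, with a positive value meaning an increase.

T ∝ √L, so T'/T = √(1.244) = 1.115.
Percentage change in T = (1.115 − 1) × 100% = 11.5%.

11.5%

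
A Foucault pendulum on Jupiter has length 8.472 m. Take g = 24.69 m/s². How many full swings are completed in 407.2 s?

T = 2π√(L/g) = 2π√(8.472/24.69) = 3.6805 s.
Number of complete oscillations = ⌊407.2/3.6805⌋ = ⌊110.64⌋ = 110.

110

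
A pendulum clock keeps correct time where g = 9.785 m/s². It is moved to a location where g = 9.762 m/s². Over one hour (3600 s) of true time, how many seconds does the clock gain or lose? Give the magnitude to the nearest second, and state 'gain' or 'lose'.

lose 4 s

The clock's period scales as T ∝ 1/√g, so T'/T = √(9.785/9.762) = 1.00118.
In 3600 s of true time the clock registers 3600/1.00118 = 3595.8 s, so it loses 4 s.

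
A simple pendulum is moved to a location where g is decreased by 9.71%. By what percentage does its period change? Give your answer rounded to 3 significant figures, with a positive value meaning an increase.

T ∝ 1/√g, so T'/T = 1/√(0.9029) = 1.052.
Percentage change in T = (1.052 − 1) × 100% = 5.24%.

5.24%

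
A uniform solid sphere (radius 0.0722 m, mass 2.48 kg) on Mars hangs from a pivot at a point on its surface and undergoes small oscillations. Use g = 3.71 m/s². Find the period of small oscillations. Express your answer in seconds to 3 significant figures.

1.04 s

I_cm = (2/5)mr² = 0.005171 kg·m². The pivot is at distance d = 0.0722 m from the centre of mass.
By the parallel-axis theorem, I = I_cm + md² = 0.005171 + 0.01293 = 0.01810 kg·m².
T = 2π√(I/(mgd)) = 2π√(0.01810/(2.48 × 3.71 × 0.0722)) = 1.04 s.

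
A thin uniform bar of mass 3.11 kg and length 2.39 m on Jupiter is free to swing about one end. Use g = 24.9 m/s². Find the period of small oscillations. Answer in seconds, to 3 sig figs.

For a physical pendulum T = 2π√(I/(mgd)), with d = 1.195 m from pivot to centre of mass.
I_cm = mL²/12 = 3.11 × 2.39²/12 = 1.480 kg·m²; I = I_cm + md² = 1.480 + 3.11 × 1.195² = 5.922 kg·m².
T = 2π√(5.922/(3.11 × 24.9 × 1.195)) = 1.59 s.

1.59 s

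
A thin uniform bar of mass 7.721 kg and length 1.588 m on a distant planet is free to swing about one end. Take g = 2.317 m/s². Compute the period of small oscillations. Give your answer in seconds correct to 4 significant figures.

For a physical pendulum T = 2π√(I/(mgd)), with d = 0.79400 m from pivot to centre of mass.
I_cm = mL²/12 = 7.721 × 1.588²/12 = 1.6225 kg·m²; I = I_cm + md² = 1.6225 + 7.721 × 0.79400² = 6.4901 kg·m².
T = 2π√(6.4901/(7.721 × 2.317 × 0.79400)) = 4.247 s.

4.247 s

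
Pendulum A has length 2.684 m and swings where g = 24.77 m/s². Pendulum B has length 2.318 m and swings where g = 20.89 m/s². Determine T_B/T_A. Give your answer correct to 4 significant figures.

1.012

T = 2π√(L/g), so T_B/T_A = √((L_B/g_B)/(L_A/g_A)) = √((2.318/20.89)/(2.684/24.77)) = 1.012.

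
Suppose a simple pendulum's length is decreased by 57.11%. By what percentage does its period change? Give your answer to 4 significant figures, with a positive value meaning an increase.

-34.51%

T ∝ √L, so T'/T = √(0.42890) = 0.65490.
Percentage change in T = (0.65490 − 1) × 100% = -34.51%.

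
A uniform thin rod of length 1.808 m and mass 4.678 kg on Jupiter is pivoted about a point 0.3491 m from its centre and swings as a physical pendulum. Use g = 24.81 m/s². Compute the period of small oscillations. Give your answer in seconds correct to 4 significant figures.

1.341 s

For a physical pendulum T = 2π√(I/(mgd)), with d = 0.34910 m from pivot to centre of mass.
I_cm = mL²/12 = 4.678 × 1.808²/12 = 1.2743 kg·m²; I = I_cm + md² = 1.2743 + 4.678 × 0.34910² = 1.8444 kg·m².
T = 2π√(1.8444/(4.678 × 24.81 × 0.34910)) = 1.341 s.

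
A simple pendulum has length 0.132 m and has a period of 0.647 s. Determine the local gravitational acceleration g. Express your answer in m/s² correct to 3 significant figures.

12.4 m/s²

From T = 2π√(L/g), g = 4π²L/T² = 4π² × 0.132/0.6470² = 12.4 m/s².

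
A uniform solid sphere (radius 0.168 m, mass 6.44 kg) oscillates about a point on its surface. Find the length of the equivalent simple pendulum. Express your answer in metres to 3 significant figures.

The equivalent simple-pendulum length is L_eq = I/(md), where I is about the pivot and d = 0.1680 m.
I_cm = (2/5)mR² = 0.07271 kg·m², so I = I_cm + md² = 0.07271 + 0.1818 = 0.2545 kg·m².
L_eq = 0.2545/(6.44 × 0.1680) = 0.235 m.

0.235 m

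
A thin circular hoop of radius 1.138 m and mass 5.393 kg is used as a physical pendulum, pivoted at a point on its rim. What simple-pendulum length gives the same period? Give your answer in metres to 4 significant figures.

2.276 m

The equivalent simple-pendulum length is L_eq = I/(md), where I is about the pivot and d = 1.1380 m.
I_cm = mR² = 6.9842 kg·m², so I = I_cm + md² = 6.9842 + 6.9842 = 13.968 kg·m².
L_eq = 13.968/(5.393 × 1.1380) = 2.276 m.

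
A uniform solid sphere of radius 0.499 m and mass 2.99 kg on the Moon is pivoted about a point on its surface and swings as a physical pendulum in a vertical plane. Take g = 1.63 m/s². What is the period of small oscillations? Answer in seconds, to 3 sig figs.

I_cm = (2/5)mr² = 0.2978 kg·m². The pivot is at distance d = 0.499 m from the centre of mass.
By the parallel-axis theorem, I = I_cm + md² = 0.2978 + 0.7445 = 1.042 kg·m².
T = 2π√(I/(mgd)) = 2π√(1.042/(2.99 × 1.63 × 0.499)) = 4.11 s.

4.11 s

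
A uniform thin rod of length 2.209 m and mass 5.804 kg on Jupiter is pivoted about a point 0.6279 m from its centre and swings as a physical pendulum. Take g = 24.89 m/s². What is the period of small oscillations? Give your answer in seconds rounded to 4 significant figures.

For a physical pendulum T = 2π√(I/(mgd)), with d = 0.62790 m from pivot to centre of mass.
I_cm = mL²/12 = 5.804 × 2.209²/12 = 2.3601 kg·m²; I = I_cm + md² = 2.3601 + 5.804 × 0.62790² = 4.6484 kg·m².
T = 2π√(4.6484/(5.804 × 24.89 × 0.62790)) = 1.422 s.

1.422 s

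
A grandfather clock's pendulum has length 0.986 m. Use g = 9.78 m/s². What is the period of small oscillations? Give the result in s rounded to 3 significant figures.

T = 2π√(L/g) = 2π√(0.986/9.78) = 2π × 0.3175 = 2.00 s.

2.00 s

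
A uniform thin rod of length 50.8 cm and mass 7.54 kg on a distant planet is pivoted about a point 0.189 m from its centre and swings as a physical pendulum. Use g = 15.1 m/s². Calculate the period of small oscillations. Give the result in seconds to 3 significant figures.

For a physical pendulum T = 2π√(I/(mgd)), with d = 0.1890 m from pivot to centre of mass.
I_cm = mL²/12 = 7.54 × 0.508²/12 = 0.1622 kg·m²; I = I_cm + md² = 0.1622 + 7.54 × 0.1890² = 0.4315 kg·m².
T = 2π√(0.4315/(7.54 × 15.1 × 0.1890)) = 0.890 s.

0.890 s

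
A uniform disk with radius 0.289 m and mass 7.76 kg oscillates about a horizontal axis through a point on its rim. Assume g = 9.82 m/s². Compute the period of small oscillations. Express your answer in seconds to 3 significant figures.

1.32 s

I_cm = ½mr² = 0.3241 kg·m². The pivot is at distance d = 0.289 m from the centre of mass.
By the parallel-axis theorem, I = I_cm + md² = 0.3241 + 0.6481 = 0.9722 kg·m².
T = 2π√(I/(mgd)) = 2π√(0.9722/(7.76 × 9.82 × 0.289)) = 1.32 s.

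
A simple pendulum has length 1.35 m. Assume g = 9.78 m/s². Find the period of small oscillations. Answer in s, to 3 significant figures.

2.33 s

T = 2π√(L/g) = 2π√(1.35/9.78) = 2π × 0.3715 = 2.33 s.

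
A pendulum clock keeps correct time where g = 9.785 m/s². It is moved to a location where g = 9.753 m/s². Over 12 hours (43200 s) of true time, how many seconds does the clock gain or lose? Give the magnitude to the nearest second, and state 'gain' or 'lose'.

The clock's period scales as T ∝ 1/√g, so T'/T = √(9.785/9.753) = 1.00164.
In 43200 s of true time the clock registers 43200/1.00164 = 43129.3 s, so it loses 71 s.

lose 71 s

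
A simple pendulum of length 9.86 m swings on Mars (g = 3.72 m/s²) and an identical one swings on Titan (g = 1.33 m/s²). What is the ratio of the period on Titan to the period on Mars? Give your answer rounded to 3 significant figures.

T ∝ 1/√g, so T₂/T₁ = √(g₁/g₂) = √(3.72/1.33) = 1.67.

1.67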